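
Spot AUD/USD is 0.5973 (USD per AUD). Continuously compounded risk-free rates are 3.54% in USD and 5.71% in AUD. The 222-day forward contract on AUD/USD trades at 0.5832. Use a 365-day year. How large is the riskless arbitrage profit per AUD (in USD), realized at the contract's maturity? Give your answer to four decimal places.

Fair forward: F* = S·e^(carry·T), with carry = (r_USD − r_AUD) = 0.0354 − 0.0571 = -0.0217
F* = 0.5973 · e^(-0.0217 × 222/365) = 0.5973 · e^-0.013198 = 0.5973 × 0.986889 = 0.5895
Market 0.5832 < fair 0.5895: forward underpriced → reverse cash-and-carry (short spot, go long the forward).
At maturity, profit = |F_mkt − F*| = |0.5832 − 0.5895| = 0.0063 per AUD (in USD)

0.0063 per AUD (in USD)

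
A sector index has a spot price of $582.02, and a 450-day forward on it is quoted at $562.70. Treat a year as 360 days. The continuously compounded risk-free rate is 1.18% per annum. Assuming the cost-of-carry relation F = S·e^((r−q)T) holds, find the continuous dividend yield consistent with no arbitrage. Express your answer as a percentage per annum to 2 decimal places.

From F = S·e^((r−q)T): (r − q) = ln(F/S)/T
ln(562.70/582.02) = ln(0.966805) = -0.033758
(r − q) = -0.033758 / (450/360) = -0.027006
q = r − ln(F/S)/T = 0.0118 + 0.027006 = 0.038806
q = 3.88%

3.88%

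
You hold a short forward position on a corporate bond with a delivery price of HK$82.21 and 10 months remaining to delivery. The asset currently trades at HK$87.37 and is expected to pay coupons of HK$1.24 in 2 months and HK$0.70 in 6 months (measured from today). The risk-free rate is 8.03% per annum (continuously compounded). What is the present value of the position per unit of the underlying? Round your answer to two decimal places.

PV(remaining coupons) I = 1.24·e^(−0.0803·2/12) + 0.70·e^(−0.0803·6/12) = 1.8960
Current forward F = (S − I)·e^(rT) = (87.37 − 1.8960)·e^(0.0803·10/12) = 85.4740 × 1.069206 = 91.3893
Value (long) = (F − K)·e^(−rT) = (91.3893 − 82.21) × 0.935273 = 8.5852
Short position value = −(long value) = -HK$8.59

-HK$8.59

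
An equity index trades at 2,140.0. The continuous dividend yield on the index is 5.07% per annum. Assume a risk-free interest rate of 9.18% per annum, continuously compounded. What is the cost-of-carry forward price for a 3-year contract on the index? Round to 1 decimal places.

F = S·e^((r − q)T) = 2140.0 · e^((0.0918 − 0.0507) × 3)
= 2140.0 · e^0.123300 = 2140.0 × 1.131224
F = 2,420.8

2,420.8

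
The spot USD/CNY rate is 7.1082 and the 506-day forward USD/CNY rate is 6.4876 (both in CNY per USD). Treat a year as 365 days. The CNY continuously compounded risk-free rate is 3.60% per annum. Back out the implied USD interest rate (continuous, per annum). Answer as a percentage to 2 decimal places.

10.19%

F = S·e^((r_CNY − r_USD)T) ⇒ r_USD = r_CNY − ln(F/S)/T
ln(6.4876/7.1082) = -0.091356; /(506/365) = -0.065899
r_USD = 0.0360 + 0.065899 = 0.101899
r_USD = 10.19%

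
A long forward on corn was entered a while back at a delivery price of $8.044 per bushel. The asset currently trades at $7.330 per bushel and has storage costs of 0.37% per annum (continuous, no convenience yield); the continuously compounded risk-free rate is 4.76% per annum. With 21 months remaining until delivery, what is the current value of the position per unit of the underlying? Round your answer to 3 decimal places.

Current fair forward for the remaining 21 months: F = S·e^((r + u)·T), (r + u) = 0.0476 + 0.0037 = 0.0513
F = 7.330 · e^(0.0513 × 21/12) = 7.330 × 1.093928 = 8.0185
Value of long forward = (F − K)·e^(−rT) = (8.0185 − 8.044) · e^(−0.0476·21/12)
= -0.0255 × 0.920075 = -0.023

-$0.023 per bushel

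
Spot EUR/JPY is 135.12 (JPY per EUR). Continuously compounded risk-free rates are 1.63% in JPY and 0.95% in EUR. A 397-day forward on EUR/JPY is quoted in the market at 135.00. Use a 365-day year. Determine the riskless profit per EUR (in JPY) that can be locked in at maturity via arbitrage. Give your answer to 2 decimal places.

1.12 per EUR (in JPY)

Fair forward: F* = S·e^(carry·T), with carry = (r_JPY − r_EUR) = 0.0163 − 0.0095 = 0.0068
F* = 135.12 · e^(0.0068 × 397/365) = 135.12 · e^0.007396 = 135.12 × 1.007423 = 136.1230
Market 135.00 < fair 136.1230: forward underpriced → reverse cash-and-carry (short spot, go long the forward).
At maturity, profit = |F_mkt − F*| = |135.00 − 136.1230| = 1.12 per EUR (in JPY)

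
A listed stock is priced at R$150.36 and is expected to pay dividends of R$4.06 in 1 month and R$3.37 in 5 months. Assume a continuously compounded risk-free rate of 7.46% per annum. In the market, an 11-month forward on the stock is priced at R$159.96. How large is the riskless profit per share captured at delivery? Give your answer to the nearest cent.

R$6.78 per share

PV(dividends) I = 4.06·e^(−0.0746·1/12) + 3.37·e^(−0.0746·5/12) = 7.3017
Fair forward F* = (S − I)·e^(rT) = (150.36 − 7.3017)·e^0.068383 = 143.0583 × 1.070775 = 153.1833
Market R$159.96 > fair 153.1833: forward overpriced → cash-and-carry (borrow at r, buy the stock and collect the dividends, short the forward).
Profit at T = |F_mkt − F*| = |159.96 − 153.1833| = R$6.78 per share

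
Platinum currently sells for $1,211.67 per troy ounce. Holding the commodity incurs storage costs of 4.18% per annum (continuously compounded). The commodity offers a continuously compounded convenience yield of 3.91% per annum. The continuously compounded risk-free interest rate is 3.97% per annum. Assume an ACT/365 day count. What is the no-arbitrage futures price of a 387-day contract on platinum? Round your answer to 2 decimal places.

Net carry = r + u − y = 0.0397 + 0.0418 − 0.0391 = 0.0424
F = S·e^((r+u−y)T) = 1211.67 · e^(0.0424 × 387/365) = 1211.67 · e^0.04495562
= 1211.67 × 1.04598144 = $1,267.38 per troy ounce

$1,267.38 per troy ounce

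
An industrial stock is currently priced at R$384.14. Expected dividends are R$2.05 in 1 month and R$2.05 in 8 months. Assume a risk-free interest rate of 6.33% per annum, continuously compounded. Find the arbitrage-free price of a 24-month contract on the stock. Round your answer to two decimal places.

R$431.44

PV(dividends) I = 2.05·e^(−0.0633·1/12) + 2.05·e^(−0.0633·8/12)
I = 2.0392 + 1.9653 = 4.0045
F = (S − I)·e^(rT) = (384.14 − 4.0045) · e^(0.0633·24/12)
= 380.1355 · e^0.126600 = 380.1355 × 1.134963 = R$431.44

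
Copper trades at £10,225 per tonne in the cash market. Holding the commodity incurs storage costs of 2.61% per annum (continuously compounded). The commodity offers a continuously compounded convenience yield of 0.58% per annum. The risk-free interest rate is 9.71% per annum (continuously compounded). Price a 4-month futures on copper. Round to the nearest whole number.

Net carry = r + u − y = 0.0971 + 0.0261 − 0.0058 = 0.1174
F = S·e^((r+u−y)T) = 10225 · e^(0.1174 × 4/12) = 10225 · e^0.039133
= 10225 × 1.039909 = £10,633 per tonne

£10,633 per tonne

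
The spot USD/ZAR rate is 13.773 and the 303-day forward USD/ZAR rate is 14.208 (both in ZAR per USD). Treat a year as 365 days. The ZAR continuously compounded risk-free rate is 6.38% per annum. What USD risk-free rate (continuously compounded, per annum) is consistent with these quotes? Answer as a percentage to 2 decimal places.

F = S·e^((r_ZAR − r_USD)T) ⇒ r_USD = r_ZAR − ln(F/S)/T
ln(14.208/13.773) = 0.031095; /(303/365) = 0.037458
r_USD = 0.0638 − 0.037458 = 0.026342
r_USD = 2.63%

2.63%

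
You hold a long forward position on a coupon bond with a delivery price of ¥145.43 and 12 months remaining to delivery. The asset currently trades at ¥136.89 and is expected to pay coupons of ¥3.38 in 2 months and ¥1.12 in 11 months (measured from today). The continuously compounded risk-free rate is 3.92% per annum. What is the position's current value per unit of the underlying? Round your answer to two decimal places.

-¥7.39

PV(remaining coupons) I = 3.38·e^(−0.0392·2/12) + 1.12·e^(−0.0392·11/12) = 4.4385
Current forward F = (S − I)·e^(rT) = (136.89 − 4.4385)·e^(0.0392·12/12) = 132.4515 × 1.039978 = 137.7466
Value (long) = (F − K)·e^(−rT) = (137.7466 − 145.43) × 0.961558 = -7.3880
Value = -¥7.39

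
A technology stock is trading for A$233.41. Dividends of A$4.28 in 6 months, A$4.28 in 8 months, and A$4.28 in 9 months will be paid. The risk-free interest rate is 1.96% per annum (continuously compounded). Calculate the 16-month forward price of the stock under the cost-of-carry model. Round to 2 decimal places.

A$226.57

PV(dividends) I = 4.28·e^(−0.0196·6/12) + 4.28·e^(−0.0196·8/12) + 4.28·e^(−0.0196·9/12)
I = 4.2383 + 4.2244 + 4.2175 = 12.6802
F = (S − I)·e^(rT) = (233.41 − 12.6802) · e^(0.0196·16/12)
= 220.7298 · e^0.026133 = 220.7298 × 1.026477 = A$226.57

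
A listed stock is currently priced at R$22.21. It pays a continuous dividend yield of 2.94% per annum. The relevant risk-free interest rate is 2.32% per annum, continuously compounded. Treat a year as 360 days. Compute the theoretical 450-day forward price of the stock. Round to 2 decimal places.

R$22.04

F = S·e^((r − q)T) = 22.21 · e^((0.0232 − 0.0294) × 450/360)
= 22.21 · e^-0.007750 = 22.21 × 0.992280
F = R$22.04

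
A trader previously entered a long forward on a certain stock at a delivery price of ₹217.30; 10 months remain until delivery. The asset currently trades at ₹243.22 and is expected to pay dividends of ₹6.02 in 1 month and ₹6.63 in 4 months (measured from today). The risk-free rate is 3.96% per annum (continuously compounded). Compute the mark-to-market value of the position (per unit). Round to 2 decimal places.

PV(remaining dividends) I = 6.02·e^(−0.0396·1/12) + 6.63·e^(−0.0396·4/12) = 12.5432
Current forward F = (S − I)·e^(rT) = (243.22 − 12.5432)·e^(0.0396·10/12) = 230.6768 × 1.033551 = 238.4162
Value (long) = (F − K)·e^(−rT) = (238.4162 − 217.30) × 0.967539 = 20.4307
Value = ₹20.43

₹20.43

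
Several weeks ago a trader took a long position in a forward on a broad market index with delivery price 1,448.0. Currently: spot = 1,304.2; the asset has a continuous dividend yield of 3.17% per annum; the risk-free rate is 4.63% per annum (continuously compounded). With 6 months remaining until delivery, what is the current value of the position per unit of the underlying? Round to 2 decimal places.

Current fair forward for the remaining 6 months: F = S·e^((r − q)·T), (r − q) = 0.0463 − 0.0317 = 0.0146
F = 1304.2 · e^(0.0146 × 6/12) = 1304.2 × 1.00732671 = 1313.7555
Value of long forward = (F − K)·e^(−rT) = (1313.7555 − 1448.0) · e^(−0.0463·6/12)
= -134.2445 × 0.97711591 = -131.17

-131.17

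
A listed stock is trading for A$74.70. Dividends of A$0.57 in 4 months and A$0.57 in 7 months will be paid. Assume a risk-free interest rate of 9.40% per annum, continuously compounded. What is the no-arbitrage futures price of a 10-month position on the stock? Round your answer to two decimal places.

A$79.61

PV(dividends) I = 0.57·e^(−0.0940·4/12) + 0.57·e^(−0.0940·7/12)
I = 0.5524 + 0.5396 = 1.0920
F = (S − I)·e^(rT) = (74.70 − 1.0920) · e^(0.0940·10/12)
= 73.6080 · e^0.078333 = 73.6080 × 1.081483 = A$79.61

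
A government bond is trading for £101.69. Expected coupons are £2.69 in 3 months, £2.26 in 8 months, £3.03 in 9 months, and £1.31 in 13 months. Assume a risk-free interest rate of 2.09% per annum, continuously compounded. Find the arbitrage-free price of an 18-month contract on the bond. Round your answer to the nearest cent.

£95.47

PV(coupons) I = 2.69·e^(−0.0209·3/12) + 2.26·e^(−0.0209·8/12) + 3.03·e^(−0.0209·9/12) + 1.31·e^(−0.0209·13/12)
I = 2.6760 + 2.2287 + 2.9829 + 1.2807 = 9.1683
F = (S − I)·e^(rT) = (101.69 − 9.1683) · e^(0.0209·18/12)
= 92.5217 · e^0.031350 = 92.5217 × 1.031847 = £95.47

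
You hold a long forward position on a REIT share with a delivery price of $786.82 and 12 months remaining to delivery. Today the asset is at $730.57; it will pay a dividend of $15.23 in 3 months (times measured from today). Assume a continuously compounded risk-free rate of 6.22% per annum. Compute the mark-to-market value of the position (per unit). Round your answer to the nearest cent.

PV(remaining dividends) I = 15.23·e^(−0.0622·3/12) = 14.9950
Current forward F = (S − I)·e^(rT) = (730.57 − 14.9950)·e^(0.0622·12/12) = 715.5750 × 1.064175 = 761.4970
Value (long) = (F − K)·e^(−rT) = (761.4970 − 786.82) × 0.939695 = -23.7959
Value = -$23.80

-$23.80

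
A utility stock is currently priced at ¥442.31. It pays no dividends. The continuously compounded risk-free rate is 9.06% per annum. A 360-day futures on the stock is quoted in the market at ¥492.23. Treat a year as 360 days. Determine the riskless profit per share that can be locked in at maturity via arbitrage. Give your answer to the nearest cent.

Fair futures: F* = S·e^(carry·T), with carry = r = 0.0906
F* = 442.31 · e^(0.0906 × 360/360) = 442.31 · e^0.090600 = 442.31 × 1.094831 = ¥484.2547
Market ¥492.23 > fair ¥484.2547: forward overpriced → cash-and-carry (buy spot, short the forward).
At maturity, profit = |F_mkt − F*| = |492.23 − 484.2547| = ¥7.98 per share

¥7.98 per share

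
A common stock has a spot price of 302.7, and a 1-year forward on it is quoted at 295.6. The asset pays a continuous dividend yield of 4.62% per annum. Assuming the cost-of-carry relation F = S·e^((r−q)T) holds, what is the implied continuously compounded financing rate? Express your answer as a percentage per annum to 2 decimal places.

2.25%

From F = S·e^((r−q)T): (r − q) = ln(F/S)/T
ln(295.6/302.7) = ln(0.976544) = -0.023735
(r − q) = -0.023735 / (12/12) = -0.023735
r = ln(F/S)/T + q = -0.023735 + 0.0462 = 0.022465
r = 2.25%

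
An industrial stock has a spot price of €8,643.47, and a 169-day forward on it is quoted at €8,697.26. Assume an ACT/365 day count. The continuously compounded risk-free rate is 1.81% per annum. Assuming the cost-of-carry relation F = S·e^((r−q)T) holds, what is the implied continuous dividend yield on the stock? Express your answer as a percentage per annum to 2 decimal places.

0.47%

From F = S·e^((r−q)T): (r − q) = ln(F/S)/T
ln(8697.26/8643.47) = ln(1.006223) = 0.006204
(r − q) = 0.006204 / (169/365) = 0.013399
q = r − ln(F/S)/T = 0.0181 − 0.013399 = 0.004701
q = 0.47%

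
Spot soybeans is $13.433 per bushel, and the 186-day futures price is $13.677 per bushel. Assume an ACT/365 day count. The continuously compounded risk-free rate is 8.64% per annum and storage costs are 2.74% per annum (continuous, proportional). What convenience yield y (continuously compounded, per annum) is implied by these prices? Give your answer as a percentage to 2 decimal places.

F = S·e^((r+u−y)T) ⇒ (r+u−y) = ln(F/S)/T
ln(13.677/13.433) = 0.018001; /T ⇒ 0.035325
y = r + u − ln(F/S)/T = 0.0864 + 0.0274 − 0.035325 = 0.078475
y = 7.85%

7.85%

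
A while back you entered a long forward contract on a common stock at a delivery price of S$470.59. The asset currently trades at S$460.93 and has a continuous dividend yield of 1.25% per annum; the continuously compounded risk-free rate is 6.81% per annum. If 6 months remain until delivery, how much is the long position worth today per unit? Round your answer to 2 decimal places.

Current fair forward for the remaining 6 months: F = S·e^((r − q)·T), (r − q) = 0.0681 − 0.0125 = 0.0556
F = 460.93 · e^(0.0556 × 6/12) = 460.93 × 1.028190 = 473.9236
Value of long forward = (F − K)·e^(−rT) = (473.9236 − 470.59) · e^(−0.0681·6/12)
= 3.3336 × 0.966523 = 3.22

S$3.22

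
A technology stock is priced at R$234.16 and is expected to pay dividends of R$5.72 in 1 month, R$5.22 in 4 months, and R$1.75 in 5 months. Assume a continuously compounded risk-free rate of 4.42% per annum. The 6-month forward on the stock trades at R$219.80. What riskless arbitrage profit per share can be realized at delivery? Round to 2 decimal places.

R$6.75 per share

PV(dividends) I = 5.72·e^(−0.0442·1/12) + 5.22·e^(−0.0442·4/12) + 1.75·e^(−0.0442·5/12) = 12.5607
Fair forward F* = (S − I)·e^(rT) = (234.16 − 12.5607)·e^0.022100 = 221.5993 × 1.022346 = 226.5512
Market R$219.80 < fair 226.5512: forward underpriced → reverse cash-and-carry (short the stock, invest proceeds at r, pay the dividends, go long the forward).
Profit at T = |F_mkt − F*| = |219.80 − 226.5512| = R$6.75 per share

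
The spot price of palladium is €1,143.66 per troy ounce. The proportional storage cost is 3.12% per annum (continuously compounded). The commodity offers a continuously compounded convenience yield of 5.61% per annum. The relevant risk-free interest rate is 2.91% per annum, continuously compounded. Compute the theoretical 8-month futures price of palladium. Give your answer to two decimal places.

€1,146.87 per troy ounce

Net carry = r + u − y = 0.0291 + 0.0312 − 0.0561 = 0.0042
F = S·e^((r+u−y)T) = 1143.66 · e^(0.0042 × 8/12) = 1143.66 · e^0.00280000
= 1143.66 × 1.00280392 = €1,146.87 per troy ounce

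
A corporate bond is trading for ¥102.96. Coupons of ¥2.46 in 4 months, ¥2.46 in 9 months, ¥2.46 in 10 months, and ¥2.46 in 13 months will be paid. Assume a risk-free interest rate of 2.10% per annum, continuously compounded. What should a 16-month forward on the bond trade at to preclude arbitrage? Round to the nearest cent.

PV(coupons) I = 2.46·e^(−0.0210·4/12) + 2.46·e^(−0.0210·9/12) + 2.46·e^(−0.0210·10/12) + 2.46·e^(−0.0210·13/12)
I = 2.4428 + 2.4216 + 2.4173 + 2.4047 = 9.6864
F = (S − I)·e^(rT) = (102.96 − 9.6864) · e^(0.0210·16/12)
= 93.2736 · e^0.028000 = 93.2736 × 1.028396 = ¥95.92

¥95.92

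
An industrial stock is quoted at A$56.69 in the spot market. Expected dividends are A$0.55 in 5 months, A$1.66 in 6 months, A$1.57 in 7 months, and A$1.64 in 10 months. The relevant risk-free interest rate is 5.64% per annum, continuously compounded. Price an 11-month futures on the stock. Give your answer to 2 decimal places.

A$54.19

PV(dividends) I = 0.55·e^(−0.0564·5/12) + 1.66·e^(−0.0564·6/12) + 1.57·e^(−0.0564·7/12) + 1.64·e^(−0.0564·10/12)
I = 0.5372 + 1.6138 + 1.5192 + 1.5647 = 5.2349
F = (S − I)·e^(rT) = (56.69 − 5.2349) · e^(0.0564·11/12)
= 51.4551 · e^0.051700 = 51.4551 × 1.053060 = A$54.19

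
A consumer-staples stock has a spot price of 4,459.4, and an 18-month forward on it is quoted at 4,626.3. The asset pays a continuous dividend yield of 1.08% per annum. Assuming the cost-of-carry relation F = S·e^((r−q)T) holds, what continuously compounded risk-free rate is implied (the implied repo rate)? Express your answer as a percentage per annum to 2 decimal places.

3.53%

From F = S·e^((r−q)T): (r − q) = ln(F/S)/T
ln(4626.3/4459.4) = ln(1.037427) = 0.036744
(r − q) = 0.036744 / (18/12) = 0.024496
r = ln(F/S)/T + q = 0.024496 + 0.0108 = 0.035296
r = 3.53%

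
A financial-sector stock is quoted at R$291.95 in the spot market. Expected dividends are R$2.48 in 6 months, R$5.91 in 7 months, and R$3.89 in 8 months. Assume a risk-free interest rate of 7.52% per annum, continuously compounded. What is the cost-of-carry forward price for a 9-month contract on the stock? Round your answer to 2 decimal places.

PV(dividends) I = 2.48·e^(−0.0752·6/12) + 5.91·e^(−0.0752·7/12) + 3.89·e^(−0.0752·8/12)
I = 2.3885 + 5.6564 + 3.6998 = 11.7447
F = (S − I)·e^(rT) = (291.95 − 11.7447) · e^(0.0752·9/12)
= 280.2053 · e^0.056400 = 280.2053 × 1.058021 = R$296.46

R$296.46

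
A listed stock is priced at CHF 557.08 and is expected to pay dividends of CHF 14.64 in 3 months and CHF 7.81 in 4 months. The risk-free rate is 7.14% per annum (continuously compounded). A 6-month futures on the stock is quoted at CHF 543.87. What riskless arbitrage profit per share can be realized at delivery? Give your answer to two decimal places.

PV(dividends) I = 14.64·e^(−0.0714·3/12) + 7.81·e^(−0.0714·4/12) = 22.0073
Fair futures F* = (S − I)·e^(rT) = (557.08 − 22.0073)·e^0.035700 = 535.0727 × 1.036345 = 554.5199
Market CHF 543.87 < fair 554.5199: forward underpriced → reverse cash-and-carry (short the stock, invest proceeds at r, pay the dividends, go long the forward).
Profit at T = |F_mkt − F*| = |543.87 − 554.5199| = CHF 10.65 per share

CHF 10.65 per share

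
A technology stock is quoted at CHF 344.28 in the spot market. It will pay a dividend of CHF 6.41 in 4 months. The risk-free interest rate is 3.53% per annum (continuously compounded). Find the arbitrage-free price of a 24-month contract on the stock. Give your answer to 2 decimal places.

CHF 362.67

PV(dividends) I = 6.41·e^(−0.0353·4/12)
I = 6.3350
F = (S − I)·e^(rT) = (344.28 − 6.3350) · e^(0.0353·24/12)
= 337.9450 · e^0.070600 = 337.9450 × 1.073152 = CHF 362.67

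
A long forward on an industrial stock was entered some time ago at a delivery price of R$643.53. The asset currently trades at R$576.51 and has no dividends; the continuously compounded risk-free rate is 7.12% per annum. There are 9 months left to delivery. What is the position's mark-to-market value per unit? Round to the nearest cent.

-R$33.56

Current fair forward for the remaining 9 months: F = S·e^(r·T), r = 0.0712
F = 576.51 · e^(0.0712 × 9/12) = 576.51 × 1.054852 = 608.1327
Value of long forward = (F − K)·e^(−rT) = (608.1327 − 643.53) · e^(−0.0712·9/12)
= -35.3973 × 0.948001 = -33.56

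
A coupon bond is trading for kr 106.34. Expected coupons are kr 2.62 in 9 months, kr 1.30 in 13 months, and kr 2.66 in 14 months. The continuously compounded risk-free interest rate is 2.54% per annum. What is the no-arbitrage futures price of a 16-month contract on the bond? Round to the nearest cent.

kr 103.36

PV(coupons) I = 2.62·e^(−0.0254·9/12) + 1.30·e^(−0.0254·13/12) + 2.66·e^(−0.0254·14/12)
I = 2.5706 + 1.2647 + 2.5823 = 6.4176
F = (S − I)·e^(rT) = (106.34 − 6.4176) · e^(0.0254·16/12)
= 99.9224 · e^0.033867 = 99.9224 × 1.034447 = kr 103.36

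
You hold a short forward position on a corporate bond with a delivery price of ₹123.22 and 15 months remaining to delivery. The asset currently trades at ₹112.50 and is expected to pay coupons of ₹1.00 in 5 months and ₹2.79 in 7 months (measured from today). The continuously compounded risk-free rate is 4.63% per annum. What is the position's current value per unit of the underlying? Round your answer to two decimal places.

PV(remaining coupons) I = 1.00·e^(−0.0463·5/12) + 2.79·e^(−0.0463·7/12) = 3.6965
Current forward F = (S − I)·e^(rT) = (112.50 − 3.6965)·e^(0.0463·15/12) = 108.8035 × 1.059583 = 115.2863
Value (long) = (F − K)·e^(−rT) = (115.2863 − 123.22) × 0.943768 = -7.4876
Short position value = −(long value) = ₹7.49

₹7.49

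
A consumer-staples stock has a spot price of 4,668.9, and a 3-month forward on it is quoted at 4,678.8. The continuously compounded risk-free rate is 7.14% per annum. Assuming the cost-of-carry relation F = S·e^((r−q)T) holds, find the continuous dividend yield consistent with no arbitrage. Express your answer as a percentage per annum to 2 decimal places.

From F = S·e^((r−q)T): (r − q) = ln(F/S)/T
ln(4678.8/4668.9) = ln(1.002120) = 0.002118
(r − q) = 0.002118 / (3/12) = 0.008472
q = r − ln(F/S)/T = 0.0714 − 0.008472 = 0.062928
q = 6.29%

6.29%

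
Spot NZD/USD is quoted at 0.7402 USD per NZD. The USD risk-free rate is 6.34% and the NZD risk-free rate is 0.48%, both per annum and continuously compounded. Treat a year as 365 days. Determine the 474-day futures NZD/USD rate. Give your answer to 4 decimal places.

F = S·e^((r_USD − r_NZD)T) = 0.7402 · e^((0.0634 − 0.0048) × 474/365)
= 0.7402 · e^0.076100 = 0.7402 × 1.079070
F = 0.7987 USD per NZD

0.7987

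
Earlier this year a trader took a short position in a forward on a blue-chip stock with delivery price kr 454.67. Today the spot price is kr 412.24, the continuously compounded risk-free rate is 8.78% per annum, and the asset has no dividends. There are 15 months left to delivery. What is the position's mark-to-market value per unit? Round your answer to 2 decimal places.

Current fair forward for the remaining 15 months: F = S·e^(r·T), r = 0.0878
F = 412.24 · e^(0.0878 × 15/12) = 412.24 × 1.115999 = 460.0594
Value of long forward = (F − K)·e^(−rT) = (460.0594 − 454.67) · e^(−0.0878·15/12)
= 5.3894 × 0.896058 = 4.83
Short position value = −(long value) = -kr 4.83

-kr 4.83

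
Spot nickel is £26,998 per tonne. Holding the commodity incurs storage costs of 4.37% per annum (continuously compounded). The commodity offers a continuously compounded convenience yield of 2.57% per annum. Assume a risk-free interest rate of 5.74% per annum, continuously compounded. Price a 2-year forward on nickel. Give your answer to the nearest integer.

Net carry = r + u − y = 0.0574 + 0.0437 − 0.0257 = 0.0754
F = S·e^((r+u−y)T) = 26998 · e^(0.0754 × 2) = 26998 · e^0.150800
= 26998 × 1.162764 = £31,392 per tonne

£31,392 per tonne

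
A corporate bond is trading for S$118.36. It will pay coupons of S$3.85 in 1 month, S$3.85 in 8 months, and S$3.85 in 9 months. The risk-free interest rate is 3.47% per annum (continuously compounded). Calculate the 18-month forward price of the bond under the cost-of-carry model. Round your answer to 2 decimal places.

S$112.73

PV(coupons) I = 3.85·e^(−0.0347·1/12) + 3.85·e^(−0.0347·8/12) + 3.85·e^(−0.0347·9/12)
I = 3.8389 + 3.7620 + 3.7511 = 11.3520
F = (S − I)·e^(rT) = (118.36 − 11.3520) · e^(0.0347·18/12)
= 107.0080 · e^0.052050 = 107.0080 × 1.053428 = S$112.73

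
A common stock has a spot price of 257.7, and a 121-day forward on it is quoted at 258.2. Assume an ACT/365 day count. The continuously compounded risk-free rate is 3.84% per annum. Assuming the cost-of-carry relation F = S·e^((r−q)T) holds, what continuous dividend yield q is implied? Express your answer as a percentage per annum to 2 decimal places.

3.26%

From F = S·e^((r−q)T): (r − q) = ln(F/S)/T
ln(258.2/257.7) = ln(1.001940) = 0.001938
(r − q) = 0.001938 / (121/365) = 0.005846
q = r − ln(F/S)/T = 0.0384 − 0.005846 = 0.032554
q = 3.26%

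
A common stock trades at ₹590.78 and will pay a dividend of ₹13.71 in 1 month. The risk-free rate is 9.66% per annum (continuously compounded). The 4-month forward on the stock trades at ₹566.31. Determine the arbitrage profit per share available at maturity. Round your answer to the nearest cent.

PV(dividends) I = 13.71·e^(−0.0966·1/12) = 13.6001
Fair forward F* = (S − I)·e^(rT) = (590.78 − 13.6001)·e^0.032200 = 577.1799 × 1.032724 = 596.0675
Market ₹566.31 < fair 596.0675: forward underpriced → reverse cash-and-carry (short the stock, invest proceeds at r, pay the dividends, go long the forward).
Profit at T = |F_mkt − F*| = |566.31 − 596.0675| = ₹29.76 per share

₹29.76 per share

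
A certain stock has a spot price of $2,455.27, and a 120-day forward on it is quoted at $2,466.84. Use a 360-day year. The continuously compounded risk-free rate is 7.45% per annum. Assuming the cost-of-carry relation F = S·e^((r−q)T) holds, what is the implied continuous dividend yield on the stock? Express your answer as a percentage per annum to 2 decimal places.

6.04%

From F = S·e^((r−q)T): (r − q) = ln(F/S)/T
ln(2466.84/2455.27) = ln(1.004712) = 0.004701
(r − q) = 0.004701 / (120/360) = 0.014103
q = r − ln(F/S)/T = 0.0745 − 0.014103 = 0.060397
q = 6.04%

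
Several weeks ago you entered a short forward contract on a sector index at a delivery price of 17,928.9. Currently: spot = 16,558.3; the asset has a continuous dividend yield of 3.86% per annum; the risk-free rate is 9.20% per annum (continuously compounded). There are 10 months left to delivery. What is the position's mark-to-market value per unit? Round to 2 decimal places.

571.57

Current fair forward for the remaining 10 months: F = S·e^((r − q)·T), (r − q) = 0.0920 − 0.0386 = 0.0534
F = 16558.3 · e^(0.0534 × 10/12) = 16558.3 × 1.04550498 = 17311.7851
Value of long forward = (F − K)·e^(−rT) = (17311.7851 − 17928.9) · e^(−0.0920·10/12)
= -617.1149 × 0.92619854 = -571.57
Short position value = −(long value) = 571.57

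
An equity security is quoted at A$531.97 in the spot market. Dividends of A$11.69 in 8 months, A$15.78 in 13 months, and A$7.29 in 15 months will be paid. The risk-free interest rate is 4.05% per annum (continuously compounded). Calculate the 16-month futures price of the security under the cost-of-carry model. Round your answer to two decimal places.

A$526.22

PV(dividends) I = 11.69·e^(−0.0405·8/12) + 15.78·e^(−0.0405·13/12) + 7.29·e^(−0.0405·15/12)
I = 11.3786 + 15.1026 + 6.9301 = 33.4113
F = (S − I)·e^(rT) = (531.97 − 33.4113) · e^(0.0405·16/12)
= 498.5587 · e^0.054000 = 498.5587 × 1.055485 = A$526.22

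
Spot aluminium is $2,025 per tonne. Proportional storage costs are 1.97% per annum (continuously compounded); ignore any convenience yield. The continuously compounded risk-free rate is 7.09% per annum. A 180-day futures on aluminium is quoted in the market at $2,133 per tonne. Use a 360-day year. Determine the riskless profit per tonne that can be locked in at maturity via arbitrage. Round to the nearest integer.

Fair futures: F* = S·e^(carry·T), with carry = (r + u) = 0.0709 + 0.0197 = 0.0906
F* = 2025 · e^(0.0906 × 180/360) = 2025 · e^0.045300 = 2025 × 1.046342 = $2118.8426
Market $2133 > fair $2118.8426: forward overpriced → cash-and-carry (buy spot, short the forward).
At maturity, profit = |F_mkt − F*| = |2133 − 2118.8426| = $14 per tonne

$14 per tonne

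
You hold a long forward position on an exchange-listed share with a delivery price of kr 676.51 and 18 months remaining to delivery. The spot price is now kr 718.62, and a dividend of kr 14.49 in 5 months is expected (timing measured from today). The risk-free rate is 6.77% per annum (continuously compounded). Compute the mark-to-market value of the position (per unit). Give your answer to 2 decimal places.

kr 93.35

PV(remaining dividends) I = 14.49·e^(−0.0677·5/12) = 14.0870
Current forward F = (S − I)·e^(rT) = (718.62 − 14.0870)·e^(0.0677·18/12) = 704.5330 × 1.106885 = 779.8370
Value (long) = (F − K)·e^(−rT) = (779.8370 − 676.51) × 0.903436 = 93.3493
Value = kr 93.35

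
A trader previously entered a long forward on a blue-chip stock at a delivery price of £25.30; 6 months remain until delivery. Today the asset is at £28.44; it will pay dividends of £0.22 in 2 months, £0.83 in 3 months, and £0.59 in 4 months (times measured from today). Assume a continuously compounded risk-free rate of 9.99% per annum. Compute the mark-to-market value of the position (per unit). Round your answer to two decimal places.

PV(remaining dividends) I = 0.22·e^(−0.0999·2/12) + 0.83·e^(−0.0999·3/12) + 0.59·e^(−0.0999·4/12) = 1.5966
Current forward F = (S − I)·e^(rT) = (28.44 − 1.5966)·e^(0.0999·6/12) = 26.8434 × 1.051219 = 28.2183
Value (long) = (F − K)·e^(−rT) = (28.2183 − 25.30) × 0.951277 = 2.7761
Value = £2.78

£2.78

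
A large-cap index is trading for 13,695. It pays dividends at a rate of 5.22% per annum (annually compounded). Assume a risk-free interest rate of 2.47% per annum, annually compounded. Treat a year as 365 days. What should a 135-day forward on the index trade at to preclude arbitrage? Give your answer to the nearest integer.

13,562

F = S · (1+r)^T / (1+q)^T
= 13695 × 1.009065 / 1.018998 = 13695 × 0.990252
F = 13,562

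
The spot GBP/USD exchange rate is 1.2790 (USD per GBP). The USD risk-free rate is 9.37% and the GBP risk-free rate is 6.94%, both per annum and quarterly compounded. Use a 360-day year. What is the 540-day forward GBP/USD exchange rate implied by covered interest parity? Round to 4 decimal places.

1.3255

By covered interest parity, F = S · (1+r_USD/4)^(4T) / (1+r_GBP/4)^(4T)
= 1.2790 × 1.149043 / 1.108721 = 1.2790 × 1.036368
F = 1.3255 USD per GBP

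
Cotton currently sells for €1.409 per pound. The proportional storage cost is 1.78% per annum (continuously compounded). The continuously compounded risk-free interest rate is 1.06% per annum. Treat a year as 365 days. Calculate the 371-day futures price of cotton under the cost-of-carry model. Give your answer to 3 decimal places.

€1.450 per pound

Net carry = r + u − y = 0.0106 + 0.0178 − 0.0000 = 0.0284
F = S·e^((r+u−y)T) = 1.409 · e^(0.0284 × 371/365) = 1.409 · e^0.028867
= 1.409 × 1.029288 = €1.450 per pound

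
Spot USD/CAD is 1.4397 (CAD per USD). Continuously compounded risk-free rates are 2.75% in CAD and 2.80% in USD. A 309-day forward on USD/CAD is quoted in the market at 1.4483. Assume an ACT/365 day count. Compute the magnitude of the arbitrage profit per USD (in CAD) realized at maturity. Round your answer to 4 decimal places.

Fair forward: F* = S·e^(carry·T), with carry = (r_CAD − r_USD) = 0.0275 − 0.0280 = -0.0005
F* = 1.4397 · e^(-0.0005 × 309/365) = 1.4397 · e^-0.000423 = 1.4397 × 0.999577 = 1.4391
Market 1.4483 > fair 1.4391: forward overpriced → cash-and-carry (buy spot, short the forward).
At maturity, profit = |F_mkt − F*| = |1.4483 − 1.4391| = 0.0092 per USD (in CAD)

0.0092 per USD (in CAD)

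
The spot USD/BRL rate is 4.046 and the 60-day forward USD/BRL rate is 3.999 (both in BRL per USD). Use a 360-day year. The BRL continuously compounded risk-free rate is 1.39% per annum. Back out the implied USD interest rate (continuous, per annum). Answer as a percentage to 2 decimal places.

8.40%

F = S·e^((r_BRL − r_USD)T) ⇒ r_USD = r_BRL − ln(F/S)/T
ln(3.999/4.046) = -0.011684; /(60/360) = -0.070104
r_USD = 0.0139 + 0.070104 = 0.084004
r_USD = 8.40%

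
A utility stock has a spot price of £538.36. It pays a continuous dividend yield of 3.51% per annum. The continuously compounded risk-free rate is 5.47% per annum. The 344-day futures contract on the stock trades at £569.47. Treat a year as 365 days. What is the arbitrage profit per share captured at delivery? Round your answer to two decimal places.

Fair futures: F* = S·e^(carry·T), with carry = (r − q) = 0.0547 − 0.0351 = 0.0196
F* = 538.36 · e^(0.0196 × 344/365) = 538.36 · e^0.018472 = 538.36 × 1.018644 = £548.3972
Market £569.47 > fair £548.3972: forward overpriced → cash-and-carry (buy spot, short the forward).
At maturity, profit = |F_mkt − F*| = |569.47 − 548.3972| = £21.07 per share

£21.07 per share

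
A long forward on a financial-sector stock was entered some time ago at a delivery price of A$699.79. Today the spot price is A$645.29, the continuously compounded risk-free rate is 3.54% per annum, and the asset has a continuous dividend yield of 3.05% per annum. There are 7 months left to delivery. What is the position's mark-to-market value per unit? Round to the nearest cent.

Current fair forward for the remaining 7 months: F = S·e^((r − q)·T), (r − q) = 0.0354 − 0.0305 = 0.0049
F = 645.29 · e^(0.0049 × 7/12) = 645.29 × 1.002862 = 647.1368
Value of long forward = (F − K)·e^(−rT) = (647.1368 − 699.79) · e^(−0.0354·7/12)
= -52.6532 × 0.979562 = -51.58

-A$51.58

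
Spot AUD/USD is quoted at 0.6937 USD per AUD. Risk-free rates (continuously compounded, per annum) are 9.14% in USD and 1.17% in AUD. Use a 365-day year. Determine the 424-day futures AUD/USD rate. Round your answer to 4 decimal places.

0.7610

F = S·e^((r_USD − r_AUD)T) = 0.6937 · e^((0.0914 − 0.0117) × 424/365)
= 0.6937 · e^0.092583 = 0.6937 × 1.097004
F = 0.7610 USD per AUD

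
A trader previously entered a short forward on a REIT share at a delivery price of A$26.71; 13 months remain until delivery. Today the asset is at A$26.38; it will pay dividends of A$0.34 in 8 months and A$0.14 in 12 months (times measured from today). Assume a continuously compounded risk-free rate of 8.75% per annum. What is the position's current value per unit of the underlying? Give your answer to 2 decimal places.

-A$1.64

PV(remaining dividends) I = 0.34·e^(−0.0875·8/12) + 0.14·e^(−0.0875·12/12) = 0.4490
Current forward F = (S − I)·e^(rT) = (26.38 − 0.4490)·e^(0.0875·13/12) = 25.9310 × 1.099430 = 28.5093
Value (long) = (F − K)·e^(−rT) = (28.5093 − 26.71) × 0.909562 = 1.6366
Short position value = −(long value) = -A$1.64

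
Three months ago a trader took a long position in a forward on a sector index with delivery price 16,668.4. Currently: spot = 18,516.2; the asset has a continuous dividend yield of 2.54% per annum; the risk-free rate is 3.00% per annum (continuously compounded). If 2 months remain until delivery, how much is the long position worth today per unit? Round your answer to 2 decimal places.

Current fair forward for the remaining 2 months: F = S·e^((r − q)·T), (r − q) = 0.0300 − 0.0254 = 0.0046
F = 18516.2 · e^(0.0046 × 2/12) = 18516.2 × 1.00076696 = 18530.4012
Value of long forward = (F − K)·e^(−rT) = (18530.4012 − 16668.4) · e^(−0.0300·2/12)
= 1862.0012 × 0.99501248 = 1852.71

1852.71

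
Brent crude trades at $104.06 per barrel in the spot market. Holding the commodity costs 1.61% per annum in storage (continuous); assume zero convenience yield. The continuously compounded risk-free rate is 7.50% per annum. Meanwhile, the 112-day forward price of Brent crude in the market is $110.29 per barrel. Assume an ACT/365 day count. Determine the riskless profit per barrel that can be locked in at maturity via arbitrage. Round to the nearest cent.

$3.28 per barrel

Fair forward: F* = S·e^(carry·T), with carry = (r + u) = 0.0750 + 0.0161 = 0.0911
F* = 104.06 · e^(0.0911 × 112/365) = 104.06 · e^0.027954 = 104.06 × 1.028348 = $107.0099
Market $110.29 > fair $107.0099: forward overpriced → cash-and-carry (buy spot, short the forward).
At maturity, profit = |F_mkt − F*| = |110.29 − 107.0099| = $3.28 per barrel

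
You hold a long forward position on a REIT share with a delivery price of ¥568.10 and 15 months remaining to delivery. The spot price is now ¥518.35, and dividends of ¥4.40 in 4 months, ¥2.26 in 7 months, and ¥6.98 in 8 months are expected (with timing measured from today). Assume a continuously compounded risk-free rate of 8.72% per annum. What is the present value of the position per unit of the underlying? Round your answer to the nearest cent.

-¥4.09

PV(remaining dividends) I = 4.40·e^(−0.0872·4/12) + 2.26·e^(−0.0872·7/12) + 6.98·e^(−0.0872·8/12) = 13.0077
Current forward F = (S − I)·e^(rT) = (518.35 − 13.0077)·e^(0.0872·15/12) = 505.3423 × 1.115162 = 563.5385
Value (long) = (F − K)·e^(−rT) = (563.5385 − 568.10) × 0.896730 = -4.0904
Value = -¥4.09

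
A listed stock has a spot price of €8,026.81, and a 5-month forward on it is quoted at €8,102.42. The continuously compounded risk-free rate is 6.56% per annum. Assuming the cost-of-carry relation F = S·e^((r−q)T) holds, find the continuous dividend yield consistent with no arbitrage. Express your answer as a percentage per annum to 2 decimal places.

From F = S·e^((r−q)T): (r − q) = ln(F/S)/T
ln(8102.42/8026.81) = ln(1.009420) = 0.009376
(r − q) = 0.009376 / (5/12) = 0.022502
q = r − ln(F/S)/T = 0.0656 − 0.022502 = 0.043098
q = 4.31%

4.31%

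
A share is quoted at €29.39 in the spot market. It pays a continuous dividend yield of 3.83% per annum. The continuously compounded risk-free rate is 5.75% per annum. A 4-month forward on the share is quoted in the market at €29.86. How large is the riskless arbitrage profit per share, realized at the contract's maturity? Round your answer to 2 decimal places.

€0.28 per share

Fair forward: F* = S·e^(carry·T), with carry = (r − q) = 0.0575 − 0.0383 = 0.0192
F* = 29.39 · e^(0.0192 × 4/12) = 29.39 · e^0.006400 = 29.39 × 1.006421 = €29.5787
Market €29.86 > fair €29.5787: forward overpriced → cash-and-carry (buy spot, short the forward).
At maturity, profit = |F_mkt − F*| = |29.86 − 29.5787| = €0.28 per share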